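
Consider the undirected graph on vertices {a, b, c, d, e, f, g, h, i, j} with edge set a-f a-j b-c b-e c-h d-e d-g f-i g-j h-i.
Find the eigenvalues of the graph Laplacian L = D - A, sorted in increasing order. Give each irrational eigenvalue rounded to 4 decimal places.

[0, 0.3820, 0.3820, 1.3820, 1.3820, 2.6180, 2.6180, 3.6180, 3.6180, 4]

Reading degrees in the order [a, b, c, d, e, f, g, h, i, j] gives [2, 2, 2, 2, 2, 2, 2, 2, 2, 2]; set D = diag(2, 2, 2, 2, 2, 2, 2, 2, 2, 2) and form L = D - A. The multiplicity of 0 as a Laplacian eigenvalue equals the number of connected components. There is one zero in the spectrum, matching the 1 component. The eigenvalues sum to 20, which equals trace(L) = 2|E|.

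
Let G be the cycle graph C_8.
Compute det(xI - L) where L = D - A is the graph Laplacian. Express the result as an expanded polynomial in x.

x^8 - 16x^7 + 104x^6 - 352x^5 + 660x^4 - 672x^3 + 336x^2 - 64x

The graph has 8 vertices and degree multiset [2, 2, 2, 2, 2, 2, 2, 2]; D is the diagonal matrix of degrees and L = D - A. Computing det(xI - L) by cofactor expansion (or equivalently via sum-over-permutations) gives x^8 - 16x^7 + 104x^6 - 352x^5 + 660x^4 - 672x^3 + 336x^2 - 64x. The constant term is 0 because L is singular (the all-ones vector lies in its kernel). The eigenvalues sum to 16, which equals trace(L) = 2|E|.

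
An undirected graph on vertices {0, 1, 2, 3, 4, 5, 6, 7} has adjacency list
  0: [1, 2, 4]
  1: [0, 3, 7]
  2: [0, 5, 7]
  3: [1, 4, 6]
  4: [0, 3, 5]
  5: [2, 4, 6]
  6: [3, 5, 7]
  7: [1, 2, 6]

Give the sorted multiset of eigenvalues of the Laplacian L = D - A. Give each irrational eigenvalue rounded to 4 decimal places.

With the vertex order [0, 1, 2, 3, 4, 5, 6, 7], the degrees are [3, 3, 3, 3, 3, 3, 3, 3], giving D = diag(3, 3, 3, 3, 3, 3, 3, 3) and L = D - A. Since every row of L sums to 0, the all-ones vector is in the kernel and 0 is an eigenvalue. The single zero eigenvalue shows the graph is connected. The largest eigenvalue, 6, is at most the vertex count 8. The eigenvalues sum to 24, which equals trace(L) = 2|E|.

[0, 2, 2, 2, 4, 4, 4, 6]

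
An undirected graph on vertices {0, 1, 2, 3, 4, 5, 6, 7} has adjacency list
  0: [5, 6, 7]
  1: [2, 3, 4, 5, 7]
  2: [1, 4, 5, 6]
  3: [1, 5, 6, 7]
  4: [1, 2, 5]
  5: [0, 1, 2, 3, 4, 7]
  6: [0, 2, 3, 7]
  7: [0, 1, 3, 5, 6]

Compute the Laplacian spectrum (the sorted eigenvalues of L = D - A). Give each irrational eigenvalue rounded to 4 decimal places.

Reading degrees in the order [0, 1, 2, 3, 4, 5, 6, 7] gives [3, 5, 4, 4, 3, 6, 4, 5]; set D = diag(3, 5, 4, 4, 3, 6, 4, 5) and form L = D - A. The multiplicity of 0 as a Laplacian eigenvalue equals the number of connected components. There is one zero in the spectrum, matching the 1 component. By the matrix-tree theorem the graph has (1/8) * product of the nonzero eigenvalues = 4717 spanning trees.

[0, 2.0730, 3.3284, 4, 4.9257, 5.7552, 6.5179, 7.3997]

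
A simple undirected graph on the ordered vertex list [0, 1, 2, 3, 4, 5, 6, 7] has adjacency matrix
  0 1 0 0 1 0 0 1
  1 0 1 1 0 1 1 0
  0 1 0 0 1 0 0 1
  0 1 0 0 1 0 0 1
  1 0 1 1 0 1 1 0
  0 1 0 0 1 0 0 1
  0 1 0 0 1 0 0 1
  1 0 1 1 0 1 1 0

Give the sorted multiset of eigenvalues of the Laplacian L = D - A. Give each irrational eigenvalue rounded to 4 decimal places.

Each diagonal entry of L is the vertex degree and each off-diagonal entry is -1 where an edge is present, 0 otherwise; in the order [0, 1, 2, 3, 4, 5, 6, 7] the diagonal is [3, 5, 3, 3, 5, 3, 3, 5]. Diagonalising L (or applying a numerical eigensolver to the 8x8 matrix) gives the spectrum above. The eigenvalues sum to 30, which equals trace(L) = 2|E|.

[0, 3, 3, 3, 3, 5, 5, 8]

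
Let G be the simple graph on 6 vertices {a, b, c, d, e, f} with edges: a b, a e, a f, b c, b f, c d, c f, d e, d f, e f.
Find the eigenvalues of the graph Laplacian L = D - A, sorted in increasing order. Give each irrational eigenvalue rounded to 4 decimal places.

[0, 2.3820, 2.3820, 4.6180, 4.6180, 6]

With the vertex order [a, b, c, d, e, f], the degrees are [3, 3, 3, 3, 3, 5], giving D = diag(3, 3, 3, 3, 3, 5) and L = D - A. Diagonalising L (or applying a numerical eigensolver to the 6x6 matrix) gives the spectrum above. The single zero eigenvalue shows the graph is connected. There is one zero in the spectrum, matching the 1 component. The eigenvalues sum to 20, which equals trace(L) = 2|E|.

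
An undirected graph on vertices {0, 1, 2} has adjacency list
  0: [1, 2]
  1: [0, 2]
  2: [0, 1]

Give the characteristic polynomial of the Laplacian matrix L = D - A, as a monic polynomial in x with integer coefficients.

With the vertex order [0, 1, 2], the degrees are [2, 2, 2], giving D = diag(2, 2, 2) and L = D - A. The eigenvalues of L are [0, 3, 3]; the characteristic polynomial is the product of (x - lambda_i), which multiplies out to x^3 - 6x^2 + 9x. Since p(0) = det(-L) = 0, x divides p(x).

x^3 - 6x^2 + 9x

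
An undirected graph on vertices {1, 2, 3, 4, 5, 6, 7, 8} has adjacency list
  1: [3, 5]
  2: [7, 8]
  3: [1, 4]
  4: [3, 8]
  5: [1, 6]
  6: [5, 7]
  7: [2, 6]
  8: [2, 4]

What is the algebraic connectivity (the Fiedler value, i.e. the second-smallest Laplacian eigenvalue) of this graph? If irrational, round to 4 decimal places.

With the vertex order [1, 2, 3, 4, 5, 6, 7, 8], the degrees are [2, 2, 2, 2, 2, 2, 2, 2], giving D = diag(2, 2, 2, 2, 2, 2, 2, 2) and L = D - A. Computing the eigenvalues of L and sorting gives [0, 0.5858, 0.5858, 2, 2, 3.4142, 3.4142, 4]. The Fiedler value lambda_2 = 0.5858 is strictly positive, so the graph is connected.

0.5858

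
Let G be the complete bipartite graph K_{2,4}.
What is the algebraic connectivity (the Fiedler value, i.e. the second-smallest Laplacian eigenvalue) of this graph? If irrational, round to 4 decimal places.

The graph has 6 vertices and degree multiset [4, 4, 2, 2, 2, 2]; D is the diagonal matrix of degrees and L = D - A. Computing the eigenvalues of L and sorting gives [0, 2, 2, 2, 4, 6]. The Fiedler value lambda_2 = 2 is strictly positive, so the graph is connected. The eigenvalues sum to 16, which equals trace(L) = 2|E|.

2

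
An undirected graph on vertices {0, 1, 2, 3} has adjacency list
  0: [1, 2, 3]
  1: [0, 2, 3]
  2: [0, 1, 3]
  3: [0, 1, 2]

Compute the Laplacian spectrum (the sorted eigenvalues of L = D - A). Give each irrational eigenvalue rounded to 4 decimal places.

Reading degrees in the order [0, 1, 2, 3] gives [3, 3, 3, 3]; set D = diag(3, 3, 3, 3) and form L = D - A. The multiplicity of 0 as a Laplacian eigenvalue equals the number of connected components. The largest eigenvalue, 4, is at most the vertex count 4.

[0, 4, 4, 4]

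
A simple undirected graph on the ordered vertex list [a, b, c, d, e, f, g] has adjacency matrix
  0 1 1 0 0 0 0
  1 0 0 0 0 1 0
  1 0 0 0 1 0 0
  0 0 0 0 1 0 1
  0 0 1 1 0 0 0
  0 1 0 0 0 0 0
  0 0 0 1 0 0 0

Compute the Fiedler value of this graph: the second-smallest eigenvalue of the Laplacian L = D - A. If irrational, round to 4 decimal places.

Each diagonal entry of L is the vertex degree and each off-diagonal entry is -1 where an edge is present, 0 otherwise; in the order [a, b, c, d, e, f, g] the diagonal is [2, 2, 2, 2, 2, 1, 1]. The sorted Laplacian eigenvalues are [0, 0.1981, 0.7530, 1.5550, 2.4450, 3.2470, 3.8019]; the algebraic connectivity is the second entry, 0.1981.

0.1981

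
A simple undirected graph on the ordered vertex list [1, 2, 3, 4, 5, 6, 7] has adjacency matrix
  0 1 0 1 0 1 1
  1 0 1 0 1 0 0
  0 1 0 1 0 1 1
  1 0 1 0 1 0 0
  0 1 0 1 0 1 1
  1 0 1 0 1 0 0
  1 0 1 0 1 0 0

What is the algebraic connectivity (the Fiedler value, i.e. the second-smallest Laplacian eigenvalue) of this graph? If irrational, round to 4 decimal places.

With the vertex order [1, 2, 3, 4, 5, 6, 7], the degrees are [4, 3, 4, 3, 4, 3, 3], giving D = diag(4, 3, 4, 3, 4, 3, 3) and L = D - A. Computing the eigenvalues of L and sorting gives [0, 3, 3, 3, 4, 4, 7]. The Fiedler value lambda_2 = 3 is strictly positive, so the graph is connected.

3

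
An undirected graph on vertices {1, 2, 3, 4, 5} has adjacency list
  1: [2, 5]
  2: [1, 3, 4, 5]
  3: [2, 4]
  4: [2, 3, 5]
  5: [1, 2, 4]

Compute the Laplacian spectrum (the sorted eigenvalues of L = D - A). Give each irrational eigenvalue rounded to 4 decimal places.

Each diagonal entry of L is the vertex degree and each off-diagonal entry is -1 where an edge is present, 0 otherwise; in the order [1, 2, 3, 4, 5] the diagonal is [2, 4, 2, 3, 3]. Since every row of L sums to 0, the all-ones vector is in the kernel and 0 is an eigenvalue. By the matrix-tree theorem the graph has (1/5) * product of the nonzero eigenvalues = 21 spanning trees.

[0, 1.5858, 3, 4.4142, 5]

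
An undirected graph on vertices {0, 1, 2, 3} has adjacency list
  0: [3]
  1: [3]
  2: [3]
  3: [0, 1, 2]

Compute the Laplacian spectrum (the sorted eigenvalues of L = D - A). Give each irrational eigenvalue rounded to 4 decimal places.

Each diagonal entry of L is the vertex degree and each off-diagonal entry is -1 where an edge is present, 0 otherwise; in the order [0, 1, 2, 3] the diagonal is [1, 1, 1, 3]. The multiplicity of 0 as a Laplacian eigenvalue equals the number of connected components. The single zero eigenvalue shows the graph is connected.

[0, 1, 1, 4]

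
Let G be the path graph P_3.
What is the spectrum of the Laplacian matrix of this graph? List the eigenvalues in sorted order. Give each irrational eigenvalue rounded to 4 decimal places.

[0, 1, 3]

The graph has 3 vertices and degree multiset [2, 1, 1]; D is the diagonal matrix of degrees and L = D - A. Since every row of L sums to 0, the all-ones vector is in the kernel and 0 is an eigenvalue. The single zero eigenvalue shows the graph is connected. The eigenvalues sum to 4, which equals trace(L) = 2|E|. By the matrix-tree theorem the graph has (1/3) * product of the nonzero eigenvalues = 1 spanning tree.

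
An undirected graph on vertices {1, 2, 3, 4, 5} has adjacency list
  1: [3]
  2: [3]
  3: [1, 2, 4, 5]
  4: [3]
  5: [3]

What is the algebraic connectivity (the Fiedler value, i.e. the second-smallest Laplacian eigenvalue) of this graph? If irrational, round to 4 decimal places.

1

Reading degrees in the order [1, 2, 3, 4, 5] gives [1, 1, 4, 1, 1]; set D = diag(1, 1, 4, 1, 1) and form L = D - A. The sorted Laplacian eigenvalues are [0, 1, 1, 1, 5]; the algebraic connectivity is the second entry, 1. There is one zero in the spectrum, matching the 1 component.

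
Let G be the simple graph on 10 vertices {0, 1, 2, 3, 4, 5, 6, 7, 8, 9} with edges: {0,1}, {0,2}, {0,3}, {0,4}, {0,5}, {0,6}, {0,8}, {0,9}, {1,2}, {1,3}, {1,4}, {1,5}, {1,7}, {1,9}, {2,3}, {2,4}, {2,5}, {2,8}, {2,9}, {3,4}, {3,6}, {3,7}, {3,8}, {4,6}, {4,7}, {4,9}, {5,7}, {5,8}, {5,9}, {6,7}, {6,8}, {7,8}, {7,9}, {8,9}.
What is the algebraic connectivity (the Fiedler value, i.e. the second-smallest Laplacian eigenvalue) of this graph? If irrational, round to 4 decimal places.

Each diagonal entry of L is the vertex degree and each off-diagonal entry is -1 where an edge is present, 0 otherwise; in the order [0, 1, 2, 3, 4, 5, 6, 7, 8, 9] the diagonal is [8, 7, 7, 7, 7, 6, 5, 7, 7, 7]. Computing the eigenvalues of L and sorting gives [0, 4.4781, 6.0383, 6.7398, 7.2673, 7.4162, 8.3485, 8.7018, 9.2422, 9.7678]. The Fiedler value lambda_2 = 4.4781 is strictly positive, so the graph is connected.

4.4781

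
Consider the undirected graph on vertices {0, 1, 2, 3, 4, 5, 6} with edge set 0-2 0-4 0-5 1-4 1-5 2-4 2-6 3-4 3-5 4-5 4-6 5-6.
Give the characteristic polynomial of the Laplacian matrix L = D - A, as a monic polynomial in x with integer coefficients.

Reading degrees in the order [0, 1, 2, 3, 4, 5, 6] gives [3, 2, 3, 2, 6, 5, 3]; set D = diag(3, 2, 3, 2, 6, 5, 3) and form L = D - A. L has integer entries, so p(x) = det(xI - L) has integer coefficients. Expanding the determinant yields x^7 - 24x^6 + 228x^5 - 1094x^4 + 2795x^3 - 3610x^2 + 1848x. Since p(0) = det(-L) = 0, x divides p(x). The eigenvalues sum to 24, which equals trace(L) = 2|E|.

x^7 - 24x^6 + 228x^5 - 1094x^4 + 2795x^3 - 3610x^2 + 1848x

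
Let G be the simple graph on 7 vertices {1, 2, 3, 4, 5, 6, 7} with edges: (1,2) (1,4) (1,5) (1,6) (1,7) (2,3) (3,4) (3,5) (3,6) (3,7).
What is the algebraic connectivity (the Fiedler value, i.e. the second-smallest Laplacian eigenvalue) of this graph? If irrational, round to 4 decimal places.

Reading degrees in the order [1, 2, 3, 4, 5, 6, 7] gives [5, 2, 5, 2, 2, 2, 2]; set D = diag(5, 2, 5, 2, 2, 2, 2) and form L = D - A. The sorted Laplacian eigenvalues are [0, 2, 2, 2, 2, 5, 7]; the algebraic connectivity is the second entry, 2. The largest eigenvalue, 7, is at most the vertex count 7.

2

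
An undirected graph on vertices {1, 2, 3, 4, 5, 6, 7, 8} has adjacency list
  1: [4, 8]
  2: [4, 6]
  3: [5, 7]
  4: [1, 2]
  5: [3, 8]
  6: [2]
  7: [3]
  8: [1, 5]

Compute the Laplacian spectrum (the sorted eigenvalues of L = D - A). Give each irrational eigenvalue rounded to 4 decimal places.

[0, 0.1522, 0.5858, 1.2346, 2, 2.7654, 3.4142, 3.8478]

Each diagonal entry of L is the vertex degree and each off-diagonal entry is -1 where an edge is present, 0 otherwise; in the order [1, 2, 3, 4, 5, 6, 7, 8] the diagonal is [2, 2, 2, 2, 2, 1, 1, 2]. Diagonalising L (or applying a numerical eigensolver to the 8x8 matrix) gives the spectrum above. The largest eigenvalue, 3.8478, is at most the vertex count 8.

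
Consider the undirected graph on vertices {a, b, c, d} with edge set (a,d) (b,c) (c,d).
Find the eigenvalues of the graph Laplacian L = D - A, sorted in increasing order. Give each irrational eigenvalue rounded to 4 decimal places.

Reading degrees in the order [a, b, c, d] gives [1, 1, 2, 2]; set D = diag(1, 1, 2, 2) and form L = D - A. Since every row of L sums to 0, the all-ones vector is in the kernel and 0 is an eigenvalue. The single zero eigenvalue shows the graph is connected. The eigenvalues sum to 6, which equals trace(L) = 2|E|.

[0, 0.5858, 2, 3.4142]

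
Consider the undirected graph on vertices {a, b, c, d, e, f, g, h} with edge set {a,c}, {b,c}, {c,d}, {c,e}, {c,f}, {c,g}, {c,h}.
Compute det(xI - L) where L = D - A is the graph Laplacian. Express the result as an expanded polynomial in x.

x^8 - 14x^7 + 63x^6 - 140x^5 + 175x^4 - 126x^3 + 49x^2 - 8x

With the vertex order [a, b, c, d, e, f, g, h], the degrees are [1, 1, 7, 1, 1, 1, 1, 1], giving D = diag(1, 1, 7, 1, 1, 1, 1, 1) and L = D - A. L has integer entries, so p(x) = det(xI - L) has integer coefficients. Expanding the determinant yields x^8 - 14x^7 + 63x^6 - 140x^5 + 175x^4 - 126x^3 + 49x^2 - 8x. Since p(0) = det(-L) = 0, x divides p(x). There is one zero in the spectrum, matching the 1 component.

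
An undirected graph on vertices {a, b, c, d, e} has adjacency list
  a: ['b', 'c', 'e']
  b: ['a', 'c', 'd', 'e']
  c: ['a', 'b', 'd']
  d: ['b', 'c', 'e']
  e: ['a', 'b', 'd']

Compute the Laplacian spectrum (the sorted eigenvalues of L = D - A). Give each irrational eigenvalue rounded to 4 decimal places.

[0, 3, 3, 5, 5]

With the vertex order [a, b, c, d, e], the degrees are [3, 4, 3, 3, 3], giving D = diag(3, 4, 3, 3, 3) and L = D - A. L is symmetric positive semidefinite, so every eigenvalue is real and nonnegative. There is one zero in the spectrum, matching the 1 component.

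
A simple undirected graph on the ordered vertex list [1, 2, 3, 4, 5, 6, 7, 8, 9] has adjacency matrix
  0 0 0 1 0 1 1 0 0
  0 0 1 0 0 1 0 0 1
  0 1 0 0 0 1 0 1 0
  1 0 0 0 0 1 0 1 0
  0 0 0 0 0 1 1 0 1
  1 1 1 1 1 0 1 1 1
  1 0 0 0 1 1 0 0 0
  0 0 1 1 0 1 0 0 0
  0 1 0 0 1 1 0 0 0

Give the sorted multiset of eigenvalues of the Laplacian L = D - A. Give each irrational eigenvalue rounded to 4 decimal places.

Each diagonal entry of L is the vertex degree and each off-diagonal entry is -1 where an edge is present, 0 otherwise; in the order [1, 2, 3, 4, 5, 6, 7, 8, 9] the diagonal is [3, 3, 3, 3, 3, 8, 3, 3, 3]. The multiplicity of 0 as a Laplacian eigenvalue equals the number of connected components. The single zero eigenvalue shows the graph is connected. The eigenvalues sum to 32, which equals trace(L) = 2|E|.

[0, 1.5858, 1.5858, 3, 3, 4.4142, 4.4142, 5, 9]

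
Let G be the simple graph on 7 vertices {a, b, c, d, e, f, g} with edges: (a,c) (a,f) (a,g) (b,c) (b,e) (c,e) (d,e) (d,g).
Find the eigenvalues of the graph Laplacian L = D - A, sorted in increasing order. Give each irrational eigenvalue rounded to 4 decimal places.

Reading degrees in the order [a, b, c, d, e, f, g] gives [3, 2, 3, 2, 3, 1, 2]; set D = diag(3, 2, 3, 2, 3, 1, 2) and form L = D - A. Diagonalising L (or applying a numerical eigensolver to the 7x7 matrix) gives the spectrum above.

[0, 0.6490, 1.0910, 2.2416, 3.1462, 4.2048, 4.6675]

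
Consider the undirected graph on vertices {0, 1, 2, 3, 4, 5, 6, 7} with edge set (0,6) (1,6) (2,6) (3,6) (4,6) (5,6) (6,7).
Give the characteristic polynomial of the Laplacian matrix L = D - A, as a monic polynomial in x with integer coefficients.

x^8 - 14x^7 + 63x^6 - 140x^5 + 175x^4 - 126x^3 + 49x^2 - 8x

Each diagonal entry of L is the vertex degree and each off-diagonal entry is -1 where an edge is present, 0 otherwise; in the order [0, 1, 2, 3, 4, 5, 6, 7] the diagonal is [1, 1, 1, 1, 1, 1, 7, 1]. Computing det(xI - L) by cofactor expansion (or equivalently via sum-over-permutations) gives x^8 - 14x^7 + 63x^6 - 140x^5 + 175x^4 - 126x^3 + 49x^2 - 8x. Since p(0) = det(-L) = 0, x divides p(x). By the matrix-tree theorem the graph has (1/8) * product of the nonzero eigenvalues = 1 spanning tree. The eigenvalues sum to 14, which equals trace(L) = 2|E|.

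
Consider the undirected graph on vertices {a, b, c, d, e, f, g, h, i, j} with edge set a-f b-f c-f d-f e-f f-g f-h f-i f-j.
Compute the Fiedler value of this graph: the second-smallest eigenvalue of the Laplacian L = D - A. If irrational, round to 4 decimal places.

With the vertex order [a, b, c, d, e, f, g, h, i, j], the degrees are [1, 1, 1, 1, 1, 9, 1, 1, 1, 1], giving D = diag(1, 1, 1, 1, 1, 9, 1, 1, 1, 1) and L = D - A. The sorted Laplacian eigenvalues are [0, 1, 1, 1, 1, 1, 1, 1, 1, 10]; the algebraic connectivity is the second entry, 1.

1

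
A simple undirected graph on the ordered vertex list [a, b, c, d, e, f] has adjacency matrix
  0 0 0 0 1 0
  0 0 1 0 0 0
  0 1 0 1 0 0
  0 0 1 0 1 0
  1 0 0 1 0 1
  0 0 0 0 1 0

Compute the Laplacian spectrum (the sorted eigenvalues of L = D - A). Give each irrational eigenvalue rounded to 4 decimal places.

[0, 0.3249, 1, 1.4608, 3, 4.2143]

Each diagonal entry of L is the vertex degree and each off-diagonal entry is -1 where an edge is present, 0 otherwise; in the order [a, b, c, d, e, f] the diagonal is [1, 1, 2, 2, 3, 1]. The multiplicity of 0 as a Laplacian eigenvalue equals the number of connected components. By the matrix-tree theorem the graph has (1/6) * product of the nonzero eigenvalues = 1 spanning tree. The largest eigenvalue, 4.2143, is at most the vertex count 6.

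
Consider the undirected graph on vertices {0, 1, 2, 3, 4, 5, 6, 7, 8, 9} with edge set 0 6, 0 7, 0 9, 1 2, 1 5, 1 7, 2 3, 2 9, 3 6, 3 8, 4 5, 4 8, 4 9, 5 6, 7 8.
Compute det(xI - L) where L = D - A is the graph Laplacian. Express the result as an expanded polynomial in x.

x^10 - 30x^9 + 390x^8 - 2880x^7 + 13305x^6 - 39882x^5 + 77640x^4 - 94800x^3 + 66000x^2 - 20000x

Each diagonal entry of L is the vertex degree and each off-diagonal entry is -1 where an edge is present, 0 otherwise; in the order [0, 1, 2, 3, 4, 5, 6, 7, 8, 9] the diagonal is [3, 3, 3, 3, 3, 3, 3, 3, 3, 3]. Computing det(xI - L) by cofactor expansion (or equivalently via sum-over-permutations) gives x^10 - 30x^9 + 390x^8 - 2880x^7 + 13305x^6 - 39882x^5 + 77640x^4 - 94800x^3 + 66000x^2 - 20000x. The constant term is 0 because L is singular (the all-ones vector lies in its kernel).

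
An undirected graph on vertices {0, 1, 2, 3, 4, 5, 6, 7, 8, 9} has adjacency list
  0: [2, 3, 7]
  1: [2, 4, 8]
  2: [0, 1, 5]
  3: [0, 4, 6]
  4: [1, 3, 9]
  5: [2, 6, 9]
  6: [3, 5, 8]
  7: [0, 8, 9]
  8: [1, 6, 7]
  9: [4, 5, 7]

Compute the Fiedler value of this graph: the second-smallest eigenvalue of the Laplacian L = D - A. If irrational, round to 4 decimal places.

2

With the vertex order [0, 1, 2, 3, 4, 5, 6, 7, 8, 9], the degrees are [3, 3, 3, 3, 3, 3, 3, 3, 3, 3], giving D = diag(3, 3, 3, 3, 3, 3, 3, 3, 3, 3) and L = D - A. The smallest Laplacian eigenvalue is always 0. The next one, lambda_2 = 2, measures how hard the graph is to disconnect: larger values mean better connectivity. The eigenvalues sum to 30, which equals trace(L) = 2|E|. The largest eigenvalue, 5, is at most the vertex count 10.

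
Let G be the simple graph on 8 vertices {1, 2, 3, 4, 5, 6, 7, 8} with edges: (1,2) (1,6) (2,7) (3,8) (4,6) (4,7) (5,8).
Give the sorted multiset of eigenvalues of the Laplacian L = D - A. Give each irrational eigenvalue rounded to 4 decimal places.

Each diagonal entry of L is the vertex degree and each off-diagonal entry is -1 where an edge is present, 0 otherwise; in the order [1, 2, 3, 4, 5, 6, 7, 8] the diagonal is [2, 2, 1, 2, 1, 2, 2, 2]. L is symmetric positive semidefinite, so every eigenvalue is real and nonnegative. The 2 zero eigenvalues correspond to the 2 connected components. The eigenvalues sum to 14, which equals trace(L) = 2|E|. The largest eigenvalue, 3.6180, is at most the vertex count 8.

[0, 0, 1, 1.3820, 1.3820, 3, 3.6180, 3.6180]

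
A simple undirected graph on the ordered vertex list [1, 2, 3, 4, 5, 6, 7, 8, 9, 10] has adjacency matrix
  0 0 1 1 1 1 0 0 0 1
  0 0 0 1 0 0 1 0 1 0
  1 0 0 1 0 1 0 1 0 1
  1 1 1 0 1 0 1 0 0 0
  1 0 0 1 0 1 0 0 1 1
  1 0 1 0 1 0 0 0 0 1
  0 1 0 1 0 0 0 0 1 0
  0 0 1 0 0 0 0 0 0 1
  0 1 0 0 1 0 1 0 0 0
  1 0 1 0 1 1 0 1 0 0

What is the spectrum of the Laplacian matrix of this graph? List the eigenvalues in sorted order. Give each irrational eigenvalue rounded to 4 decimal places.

[0, 0.8619, 2.1518, 3.4027, 4, 4.7153, 5.3691, 5.7962, 6.3482, 7.3547]

With the vertex order [1, 2, 3, 4, 5, 6, 7, 8, 9, 10], the degrees are [5, 3, 5, 5, 5, 4, 3, 2, 3, 5], giving D = diag(5, 3, 5, 5, 5, 4, 3, 2, 3, 5) and L = D - A. Since every row of L sums to 0, the all-ones vector is in the kernel and 0 is an eigenvalue. The single zero eigenvalue shows the graph is connected. By the matrix-tree theorem the graph has (1/10) * product of the nonzero eigenvalues = 17296 spanning trees. The eigenvalues sum to 40, which equals trace(L) = 2|E|.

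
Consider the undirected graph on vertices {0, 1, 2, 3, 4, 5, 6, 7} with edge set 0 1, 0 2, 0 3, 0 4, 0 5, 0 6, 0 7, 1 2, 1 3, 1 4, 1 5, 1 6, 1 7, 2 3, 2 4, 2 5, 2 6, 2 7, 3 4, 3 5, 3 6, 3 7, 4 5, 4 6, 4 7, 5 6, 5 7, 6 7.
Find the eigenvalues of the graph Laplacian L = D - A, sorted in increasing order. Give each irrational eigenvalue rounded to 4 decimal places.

Each diagonal entry of L is the vertex degree and each off-diagonal entry is -1 where an edge is present, 0 otherwise; in the order [0, 1, 2, 3, 4, 5, 6, 7] the diagonal is [7, 7, 7, 7, 7, 7, 7, 7]. Since every row of L sums to 0, the all-ones vector is in the kernel and 0 is an eigenvalue. There is one zero in the spectrum, matching the 1 component.

[0, 8, 8, 8, 8, 8, 8, 8]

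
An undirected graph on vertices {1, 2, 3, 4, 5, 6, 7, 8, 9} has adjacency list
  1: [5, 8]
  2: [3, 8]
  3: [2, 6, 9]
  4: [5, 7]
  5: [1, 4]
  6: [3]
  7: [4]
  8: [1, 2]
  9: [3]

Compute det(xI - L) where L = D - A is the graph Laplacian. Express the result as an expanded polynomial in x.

x^9 - 16x^8 + 104x^7 - 354x^6 + 679x^5 - 736x^4 + 427x^3 - 114x^2 + 9x

Each diagonal entry of L is the vertex degree and each off-diagonal entry is -1 where an edge is present, 0 otherwise; in the order [1, 2, 3, 4, 5, 6, 7, 8, 9] the diagonal is [2, 2, 3, 2, 2, 1, 1, 2, 1]. Computing det(xI - L) by cofactor expansion (or equivalently via sum-over-permutations) gives x^9 - 16x^8 + 104x^7 - 354x^6 + 679x^5 - 736x^4 + 427x^3 - 114x^2 + 9x. The constant term is 0 because L is singular (the all-ones vector lies in its kernel).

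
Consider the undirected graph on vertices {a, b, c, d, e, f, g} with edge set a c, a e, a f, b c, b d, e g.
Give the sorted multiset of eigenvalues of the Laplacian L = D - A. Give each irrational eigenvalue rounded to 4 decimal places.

[0, 0.2603, 0.6262, 1.4055, 2.2742, 3.0996, 4.3342]

With the vertex order [a, b, c, d, e, f, g], the degrees are [3, 2, 2, 1, 2, 1, 1], giving D = diag(3, 2, 2, 1, 2, 1, 1) and L = D - A. L is symmetric positive semidefinite, so every eigenvalue is real and nonnegative.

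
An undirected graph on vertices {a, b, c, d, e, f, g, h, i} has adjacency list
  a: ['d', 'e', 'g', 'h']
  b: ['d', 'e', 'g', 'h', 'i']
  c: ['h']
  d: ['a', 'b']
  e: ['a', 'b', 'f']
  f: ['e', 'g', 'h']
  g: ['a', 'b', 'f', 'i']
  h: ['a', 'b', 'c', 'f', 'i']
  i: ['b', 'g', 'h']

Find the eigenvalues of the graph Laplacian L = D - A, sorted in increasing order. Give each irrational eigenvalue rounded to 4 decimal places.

[0, 0.8781, 1.7832, 2.3355, 3.4964, 4, 4.6279, 5.4346, 7.4443]

Each diagonal entry of L is the vertex degree and each off-diagonal entry is -1 where an edge is present, 0 otherwise; in the order [a, b, c, d, e, f, g, h, i] the diagonal is [4, 5, 1, 2, 3, 3, 4, 5, 3]. Since every row of L sums to 0, the all-ones vector is in the kernel and 0 is an eigenvalue. By the matrix-tree theorem the graph has (1/9) * product of the nonzero eigenvalues = 1064 spanning trees. The largest eigenvalue, 7.4443, is at most the vertex count 9.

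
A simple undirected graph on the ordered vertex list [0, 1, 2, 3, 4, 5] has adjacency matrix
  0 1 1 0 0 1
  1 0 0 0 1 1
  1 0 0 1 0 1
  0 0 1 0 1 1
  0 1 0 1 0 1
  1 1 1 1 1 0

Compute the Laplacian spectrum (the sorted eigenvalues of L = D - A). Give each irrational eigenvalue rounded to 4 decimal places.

Each diagonal entry of L is the vertex degree and each off-diagonal entry is -1 where an edge is present, 0 otherwise; in the order [0, 1, 2, 3, 4, 5] the diagonal is [3, 3, 3, 3, 3, 5]. Diagonalising L (or applying a numerical eigensolver to the 6x6 matrix) gives the spectrum above. There is one zero in the spectrum, matching the 1 component. The eigenvalues sum to 20, which equals trace(L) = 2|E|.

[0, 2.3820, 2.3820, 4.6180, 4.6180, 6]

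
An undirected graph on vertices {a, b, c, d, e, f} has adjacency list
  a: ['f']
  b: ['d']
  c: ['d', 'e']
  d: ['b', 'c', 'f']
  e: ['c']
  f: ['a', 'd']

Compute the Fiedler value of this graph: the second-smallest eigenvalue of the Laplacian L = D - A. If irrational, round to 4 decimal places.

0.3820

Each diagonal entry of L is the vertex degree and each off-diagonal entry is -1 where an edge is present, 0 otherwise; in the order [a, b, c, d, e, f] the diagonal is [1, 1, 2, 3, 1, 2]. The sorted Laplacian eigenvalues are [0, 0.3820, 0.6972, 2, 2.6180, 4.3028]; the algebraic connectivity is the second entry, 0.3820.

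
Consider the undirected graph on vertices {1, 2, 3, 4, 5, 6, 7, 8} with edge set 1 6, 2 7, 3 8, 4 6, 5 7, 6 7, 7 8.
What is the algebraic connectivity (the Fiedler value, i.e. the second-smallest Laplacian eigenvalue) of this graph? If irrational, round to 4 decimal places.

0.3187

Reading degrees in the order [1, 2, 3, 4, 5, 6, 7, 8] gives [1, 1, 1, 1, 1, 3, 4, 2]; set D = diag(1, 1, 1, 1, 1, 3, 4, 2) and form L = D - A. Computing the eigenvalues of L and sorting gives [0, 0.3187, 0.5858, 1, 1, 2.3579, 3.4142, 5.3234]. The Fiedler value lambda_2 = 0.3187 is strictly positive, so the graph is connected. There is one zero in the spectrum, matching the 1 component.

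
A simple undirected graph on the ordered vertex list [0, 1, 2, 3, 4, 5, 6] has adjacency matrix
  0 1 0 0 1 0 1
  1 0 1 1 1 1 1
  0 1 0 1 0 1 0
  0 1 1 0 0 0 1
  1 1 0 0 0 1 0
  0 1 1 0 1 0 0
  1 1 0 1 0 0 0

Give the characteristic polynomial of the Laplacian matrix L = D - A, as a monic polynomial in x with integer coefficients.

x^7 - 24x^6 + 231x^5 - 1140x^4 + 3036x^3 - 4128x^2 + 2240x

Reading degrees in the order [0, 1, 2, 3, 4, 5, 6] gives [3, 6, 3, 3, 3, 3, 3]; set D = diag(3, 6, 3, 3, 3, 3, 3) and form L = D - A. The eigenvalues of L are [0, 2, 2, 4, 4, 5, 7]; the characteristic polynomial is the product of (x - lambda_i), which multiplies out to x^7 - 24x^6 + 231x^5 - 1140x^4 + 3036x^3 - 4128x^2 + 2240x. The coefficient of x^6 equals -trace(L) = -24, matching the sum of degrees.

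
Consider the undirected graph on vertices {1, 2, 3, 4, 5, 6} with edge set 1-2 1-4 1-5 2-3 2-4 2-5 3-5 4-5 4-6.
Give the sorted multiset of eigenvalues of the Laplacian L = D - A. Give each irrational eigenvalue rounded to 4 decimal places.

[0, 0.8929, 2.2123, 4.5262, 5, 5.3686]

Each diagonal entry of L is the vertex degree and each off-diagonal entry is -1 where an edge is present, 0 otherwise; in the order [1, 2, 3, 4, 5, 6] the diagonal is [3, 4, 2, 4, 4, 1]. The multiplicity of 0 as a Laplacian eigenvalue equals the number of connected components. The largest eigenvalue, 5.3686, is at most the vertex count 6. There is one zero in the spectrum, matching the 1 component.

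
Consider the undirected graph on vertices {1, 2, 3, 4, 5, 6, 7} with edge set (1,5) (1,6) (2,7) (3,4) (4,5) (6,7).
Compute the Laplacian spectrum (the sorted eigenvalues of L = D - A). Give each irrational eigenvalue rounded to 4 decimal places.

[0, 0.1981, 0.7530, 1.5550, 2.4450, 3.2470, 3.8019]

Reading degrees in the order [1, 2, 3, 4, 5, 6, 7] gives [2, 1, 1, 2, 2, 2, 2]; set D = diag(2, 1, 1, 2, 2, 2, 2) and form L = D - A. Diagonalising L (or applying a numerical eigensolver to the 7x7 matrix) gives the spectrum above. The single zero eigenvalue shows the graph is connected. The eigenvalues sum to 12, which equals trace(L) = 2|E|.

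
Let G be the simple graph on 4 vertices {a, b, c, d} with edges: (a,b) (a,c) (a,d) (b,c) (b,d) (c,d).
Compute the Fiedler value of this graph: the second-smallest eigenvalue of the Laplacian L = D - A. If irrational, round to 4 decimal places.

Reading degrees in the order [a, b, c, d] gives [3, 3, 3, 3]; set D = diag(3, 3, 3, 3) and form L = D - A. Computing the eigenvalues of L and sorting gives [0, 4, 4, 4]. The Fiedler value lambda_2 = 4 is strictly positive, so the graph is connected. The largest eigenvalue, 4, is at most the vertex count 4. The eigenvalues sum to 12, which equals trace(L) = 2|E|.

4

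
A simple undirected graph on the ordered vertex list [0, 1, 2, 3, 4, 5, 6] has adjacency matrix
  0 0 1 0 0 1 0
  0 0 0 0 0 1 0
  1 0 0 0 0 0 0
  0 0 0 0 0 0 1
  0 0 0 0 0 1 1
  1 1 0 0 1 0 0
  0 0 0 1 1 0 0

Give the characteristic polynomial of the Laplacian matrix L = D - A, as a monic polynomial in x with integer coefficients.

With the vertex order [0, 1, 2, 3, 4, 5, 6], the degrees are [2, 1, 1, 1, 2, 3, 2], giving D = diag(2, 1, 1, 1, 2, 3, 2) and L = D - A. L has integer entries, so p(x) = det(xI - L) has integer coefficients. Expanding the determinant yields x^7 - 12x^6 + 54x^5 - 114x^4 + 115x^3 - 50x^2 + 7x. Since p(0) = det(-L) = 0, x divides p(x).

x^7 - 12x^6 + 54x^5 - 114x^4 + 115x^3 - 50x^2 + 7x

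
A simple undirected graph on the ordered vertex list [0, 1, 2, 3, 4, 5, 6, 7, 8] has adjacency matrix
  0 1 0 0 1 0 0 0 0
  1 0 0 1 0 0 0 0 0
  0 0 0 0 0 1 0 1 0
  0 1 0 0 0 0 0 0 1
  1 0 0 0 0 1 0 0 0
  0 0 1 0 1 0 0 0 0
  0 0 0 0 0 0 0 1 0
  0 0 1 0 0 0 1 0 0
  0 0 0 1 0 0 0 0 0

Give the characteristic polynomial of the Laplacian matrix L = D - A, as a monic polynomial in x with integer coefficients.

x^9 - 16x^8 + 105x^7 - 364x^6 + 715x^5 - 792x^4 + 462x^3 - 120x^2 + 9x

Reading degrees in the order [0, 1, 2, 3, 4, 5, 6, 7, 8] gives [2, 2, 2, 2, 2, 2, 1, 2, 1]; set D = diag(2, 2, 2, 2, 2, 2, 1, 2, 1) and form L = D - A. Computing det(xI - L) by cofactor expansion (or equivalently via sum-over-permutations) gives x^9 - 16x^8 + 105x^7 - 364x^6 + 715x^5 - 792x^4 + 462x^3 - 120x^2 + 9x. Since p(0) = det(-L) = 0, x divides p(x). The eigenvalues sum to 16, which equals trace(L) = 2|E|. By the matrix-tree theorem the graph has (1/9) * product of the nonzero eigenvalues = 1 spanning tree.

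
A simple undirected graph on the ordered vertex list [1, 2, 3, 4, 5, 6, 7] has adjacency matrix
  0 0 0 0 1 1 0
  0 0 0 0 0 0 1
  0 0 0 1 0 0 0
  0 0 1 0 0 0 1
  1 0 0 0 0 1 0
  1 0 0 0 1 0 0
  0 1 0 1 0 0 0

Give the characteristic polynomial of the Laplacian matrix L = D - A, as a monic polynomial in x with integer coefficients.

x^7 - 12x^6 + 55x^5 - 118x^4 + 114x^3 - 36x^2

Reading degrees in the order [1, 2, 3, 4, 5, 6, 7] gives [2, 1, 1, 2, 2, 2, 2]; set D = diag(2, 1, 1, 2, 2, 2, 2) and form L = D - A. L has integer entries, so p(x) = det(xI - L) has integer coefficients. Expanding the determinant yields x^7 - 12x^6 + 55x^5 - 118x^4 + 114x^3 - 36x^2. The constant term is 0 because L is singular (the all-ones vector lies in its kernel).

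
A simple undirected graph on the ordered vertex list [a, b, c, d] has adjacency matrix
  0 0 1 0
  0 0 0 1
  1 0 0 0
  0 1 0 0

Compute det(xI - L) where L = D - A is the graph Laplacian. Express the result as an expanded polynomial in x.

x^4 - 4x^3 + 4x^2

Reading degrees in the order [a, b, c, d] gives [1, 1, 1, 1]; set D = diag(1, 1, 1, 1) and form L = D - A. L has integer entries, so p(x) = det(xI - L) has integer coefficients. Expanding the determinant yields x^4 - 4x^3 + 4x^2. Since p(0) = det(-L) = 0, x divides p(x). The eigenvalues sum to 4, which equals trace(L) = 2|E|. The largest eigenvalue, 2, is at most the vertex count 4.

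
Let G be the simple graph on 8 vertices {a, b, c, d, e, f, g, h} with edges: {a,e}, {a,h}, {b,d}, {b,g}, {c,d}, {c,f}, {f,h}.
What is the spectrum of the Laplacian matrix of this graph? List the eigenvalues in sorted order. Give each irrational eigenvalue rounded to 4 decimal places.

Each diagonal entry of L is the vertex degree and each off-diagonal entry is -1 where an edge is present, 0 otherwise; in the order [a, b, c, d, e, f, g, h] the diagonal is [2, 2, 2, 2, 1, 2, 1, 2]. The multiplicity of 0 as a Laplacian eigenvalue equals the number of connected components. The single zero eigenvalue shows the graph is connected. The eigenvalues sum to 14, which equals trace(L) = 2|E|.

[0, 0.1522, 0.5858, 1.2346, 2, 2.7654, 3.4142, 3.8478]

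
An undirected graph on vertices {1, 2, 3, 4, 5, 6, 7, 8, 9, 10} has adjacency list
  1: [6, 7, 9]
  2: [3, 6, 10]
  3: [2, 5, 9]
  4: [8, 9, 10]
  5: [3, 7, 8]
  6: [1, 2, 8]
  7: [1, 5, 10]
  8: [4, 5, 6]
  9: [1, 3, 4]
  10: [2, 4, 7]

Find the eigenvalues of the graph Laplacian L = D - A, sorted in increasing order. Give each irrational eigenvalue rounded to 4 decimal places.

Reading degrees in the order [1, 2, 3, 4, 5, 6, 7, 8, 9, 10] gives [3, 3, 3, 3, 3, 3, 3, 3, 3, 3]; set D = diag(3, 3, 3, 3, 3, 3, 3, 3, 3, 3) and form L = D - A. Diagonalising L (or applying a numerical eigensolver to the 10x10 matrix) gives the spectrum above. The single zero eigenvalue shows the graph is connected. The largest eigenvalue, 5, is at most the vertex count 10. The eigenvalues sum to 30, which equals trace(L) = 2|E|.

[0, 2, 2, 2, 2, 2, 5, 5, 5, 5]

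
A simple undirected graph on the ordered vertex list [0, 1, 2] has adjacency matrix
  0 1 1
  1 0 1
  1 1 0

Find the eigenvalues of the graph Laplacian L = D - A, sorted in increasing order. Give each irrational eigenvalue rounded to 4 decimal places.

[0, 3, 3]

Each diagonal entry of L is the vertex degree and each off-diagonal entry is -1 where an edge is present, 0 otherwise; in the order [0, 1, 2] the diagonal is [2, 2, 2]. The multiplicity of 0 as a Laplacian eigenvalue equals the number of connected components. The single zero eigenvalue shows the graph is connected. By the matrix-tree theorem the graph has (1/3) * product of the nonzero eigenvalues = 3 spanning trees. There is one zero in the spectrum, matching the 1 component.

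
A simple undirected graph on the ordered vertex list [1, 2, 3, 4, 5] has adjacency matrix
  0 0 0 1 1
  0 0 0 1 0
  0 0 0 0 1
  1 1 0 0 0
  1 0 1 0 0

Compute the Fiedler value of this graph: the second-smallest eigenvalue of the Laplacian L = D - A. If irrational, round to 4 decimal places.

Reading degrees in the order [1, 2, 3, 4, 5] gives [2, 1, 1, 2, 2]; set D = diag(2, 1, 1, 2, 2) and form L = D - A. The smallest Laplacian eigenvalue is always 0. The next one, lambda_2 = 0.3820, measures how hard the graph is to disconnect: larger values mean better connectivity. By the matrix-tree theorem the graph has (1/5) * product of the nonzero eigenvalues = 1 spanning tree.

0.3820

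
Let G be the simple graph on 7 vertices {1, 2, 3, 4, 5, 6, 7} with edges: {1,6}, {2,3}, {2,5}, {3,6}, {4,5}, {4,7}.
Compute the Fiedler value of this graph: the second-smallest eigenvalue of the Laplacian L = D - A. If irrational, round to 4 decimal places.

Reading degrees in the order [1, 2, 3, 4, 5, 6, 7] gives [1, 2, 2, 2, 2, 2, 1]; set D = diag(1, 2, 2, 2, 2, 2, 1) and form L = D - A. Computing the eigenvalues of L and sorting gives [0, 0.1981, 0.7530, 1.5550, 2.4450, 3.2470, 3.8019]. The Fiedler value lambda_2 = 0.1981 is strictly positive, so the graph is connected. There is one zero in the spectrum, matching the 1 component.

0.1981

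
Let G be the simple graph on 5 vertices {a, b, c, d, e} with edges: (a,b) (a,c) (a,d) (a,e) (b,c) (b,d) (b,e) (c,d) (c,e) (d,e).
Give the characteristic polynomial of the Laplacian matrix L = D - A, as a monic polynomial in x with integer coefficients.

Reading degrees in the order [a, b, c, d, e] gives [4, 4, 4, 4, 4]; set D = diag(4, 4, 4, 4, 4) and form L = D - A. L has integer entries, so p(x) = det(xI - L) has integer coefficients. Expanding the determinant yields x^5 - 20x^4 + 150x^3 - 500x^2 + 625x. The constant term is 0 because L is singular (the all-ones vector lies in its kernel). By the matrix-tree theorem the graph has (1/5) * product of the nonzero eigenvalues = 125 spanning trees.

x^5 - 20x^4 + 150x^3 - 500x^2 + 625x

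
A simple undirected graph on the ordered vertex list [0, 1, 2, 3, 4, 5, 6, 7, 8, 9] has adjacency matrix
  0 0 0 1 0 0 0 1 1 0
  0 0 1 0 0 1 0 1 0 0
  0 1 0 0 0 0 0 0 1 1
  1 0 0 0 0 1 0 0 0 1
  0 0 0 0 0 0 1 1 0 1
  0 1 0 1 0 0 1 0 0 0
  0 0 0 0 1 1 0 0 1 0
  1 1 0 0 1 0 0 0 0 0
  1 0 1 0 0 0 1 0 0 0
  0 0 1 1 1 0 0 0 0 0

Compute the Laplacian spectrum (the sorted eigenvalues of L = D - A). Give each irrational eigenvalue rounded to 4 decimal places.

Reading degrees in the order [0, 1, 2, 3, 4, 5, 6, 7, 8, 9] gives [3, 3, 3, 3, 3, 3, 3, 3, 3, 3]; set D = diag(3, 3, 3, 3, 3, 3, 3, 3, 3, 3) and form L = D - A. The multiplicity of 0 as a Laplacian eigenvalue equals the number of connected components. The single zero eigenvalue shows the graph is connected. The largest eigenvalue, 5, is at most the vertex count 10.

[0, 2, 2, 2, 2, 2, 5, 5, 5, 5]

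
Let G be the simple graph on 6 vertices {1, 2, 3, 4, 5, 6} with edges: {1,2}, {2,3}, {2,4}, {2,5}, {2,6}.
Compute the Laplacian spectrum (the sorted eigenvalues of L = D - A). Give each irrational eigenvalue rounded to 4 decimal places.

[0, 1, 1, 1, 1, 6]

Reading degrees in the order [1, 2, 3, 4, 5, 6] gives [1, 5, 1, 1, 1, 1]; set D = diag(1, 5, 1, 1, 1, 1) and form L = D - A. Diagonalising L (or applying a numerical eigensolver to the 6x6 matrix) gives the spectrum above. The single zero eigenvalue shows the graph is connected. There is one zero in the spectrum, matching the 1 component.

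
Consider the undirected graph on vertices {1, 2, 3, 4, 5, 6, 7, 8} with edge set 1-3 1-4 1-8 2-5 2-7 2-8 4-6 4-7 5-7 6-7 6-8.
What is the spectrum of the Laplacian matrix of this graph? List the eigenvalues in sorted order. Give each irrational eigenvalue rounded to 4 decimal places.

Each diagonal entry of L is the vertex degree and each off-diagonal entry is -1 where an edge is present, 0 otherwise; in the order [1, 2, 3, 4, 5, 6, 7, 8] the diagonal is [3, 3, 1, 3, 2, 3, 4, 3]. The multiplicity of 0 as a Laplacian eigenvalue equals the number of connected components. The single zero eigenvalue shows the graph is connected.

[0, 0.6190, 1.5303, 2.4371, 3.1301, 3.7720, 5.0772, 5.4344]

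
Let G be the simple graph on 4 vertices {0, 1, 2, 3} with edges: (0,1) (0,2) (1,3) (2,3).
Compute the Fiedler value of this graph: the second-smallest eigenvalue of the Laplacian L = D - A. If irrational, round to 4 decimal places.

Reading degrees in the order [0, 1, 2, 3] gives [2, 2, 2, 2]; set D = diag(2, 2, 2, 2) and form L = D - A. Computing the eigenvalues of L and sorting gives [0, 2, 2, 4]. The Fiedler value lambda_2 = 2 is strictly positive, so the graph is connected. By the matrix-tree theorem the graph has (1/4) * product of the nonzero eigenvalues = 4 spanning trees. The eigenvalues sum to 8, which equals trace(L) = 2|E|.

2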